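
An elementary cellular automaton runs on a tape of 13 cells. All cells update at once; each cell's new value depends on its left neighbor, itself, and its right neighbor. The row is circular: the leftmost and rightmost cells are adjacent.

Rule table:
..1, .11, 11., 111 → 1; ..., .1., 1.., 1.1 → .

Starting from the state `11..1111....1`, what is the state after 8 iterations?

iteration 1: 11.11111...11
iteration 2: 11.11111..111
iteration 3: 11.11111.1111
iteration 4: 11.11111.1111  (fixed point — unchanged through iteration 8)

11.11111.1111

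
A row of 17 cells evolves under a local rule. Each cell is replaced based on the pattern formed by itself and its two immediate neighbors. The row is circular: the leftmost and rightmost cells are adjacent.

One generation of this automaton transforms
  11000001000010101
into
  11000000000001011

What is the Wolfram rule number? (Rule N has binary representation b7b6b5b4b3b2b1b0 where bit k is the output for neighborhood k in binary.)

position 0: 111 → 1  (bit 7 = 1)
position 1: 110 → 1  (bit 6 = 1)
position 13: 101 → 1  (bit 5 = 1)
position 2: 100 → 0  (bit 4 = 0)
position 16: 011 → 1  (bit 3 = 1)
position 7: 010 → 0  (bit 2 = 0)
position 6: 001 → 0  (bit 1 = 0)
position 3: 000 → 0  (bit 0 = 0)
bits b7..b0 = 11101000 = 232

232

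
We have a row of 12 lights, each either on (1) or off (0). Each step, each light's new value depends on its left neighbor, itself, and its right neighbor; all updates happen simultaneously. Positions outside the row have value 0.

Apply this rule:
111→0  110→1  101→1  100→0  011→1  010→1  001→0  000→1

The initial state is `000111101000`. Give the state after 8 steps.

100100101001

110100111011
111100101111
100100111001
100100101001
100100111001  (repeats step 3; period 2)
step 8: 100100101001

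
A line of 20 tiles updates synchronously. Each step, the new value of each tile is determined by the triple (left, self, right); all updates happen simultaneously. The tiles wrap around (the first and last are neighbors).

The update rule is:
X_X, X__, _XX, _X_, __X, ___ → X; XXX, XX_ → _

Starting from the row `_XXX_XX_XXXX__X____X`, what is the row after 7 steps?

XX__XX_XX___XXXXXXXX
__XXX_XX_XXXX_______
XXX__XX_XX___XXXXXXX
___XXX_XX_XXXX______
XXXX__XX_XX___XXXXXX
____XXX_XX_XXXX_____
XXXXX__XX_XX___XXXXX

XXXXX__XX_XX___XXXXX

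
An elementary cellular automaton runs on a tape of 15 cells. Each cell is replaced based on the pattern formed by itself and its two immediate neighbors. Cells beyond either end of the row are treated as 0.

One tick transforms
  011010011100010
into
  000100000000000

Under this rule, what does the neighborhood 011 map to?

At position 1 the neighborhood is 011; the next row has 0 there.

0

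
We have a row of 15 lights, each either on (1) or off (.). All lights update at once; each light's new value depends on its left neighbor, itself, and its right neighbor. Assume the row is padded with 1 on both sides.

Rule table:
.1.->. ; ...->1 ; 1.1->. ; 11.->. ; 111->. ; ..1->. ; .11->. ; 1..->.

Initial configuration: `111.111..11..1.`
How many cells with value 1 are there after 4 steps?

13

...............
.1111111111111.
...............  (repeats step 1; period 2)
step 4: .1111111111111.
count of 1: 13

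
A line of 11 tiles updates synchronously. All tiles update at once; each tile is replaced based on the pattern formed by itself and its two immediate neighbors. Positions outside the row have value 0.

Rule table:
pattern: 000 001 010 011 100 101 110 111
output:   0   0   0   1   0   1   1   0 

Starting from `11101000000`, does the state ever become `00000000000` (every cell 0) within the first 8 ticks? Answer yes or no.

yes

10110000000
01110000000
01010000000
00100000000
00000000000
all cells are 0 at tick 5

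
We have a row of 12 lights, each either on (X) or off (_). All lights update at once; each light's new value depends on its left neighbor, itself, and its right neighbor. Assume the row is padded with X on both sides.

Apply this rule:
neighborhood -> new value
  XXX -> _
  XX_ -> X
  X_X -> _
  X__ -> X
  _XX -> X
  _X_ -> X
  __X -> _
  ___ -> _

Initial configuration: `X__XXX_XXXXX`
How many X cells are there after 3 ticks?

tick 1: XX_X_X_X____
tick 2: _X_X_X_XX___
tick 3: _X_X_X_XXX__
count of X: 6

6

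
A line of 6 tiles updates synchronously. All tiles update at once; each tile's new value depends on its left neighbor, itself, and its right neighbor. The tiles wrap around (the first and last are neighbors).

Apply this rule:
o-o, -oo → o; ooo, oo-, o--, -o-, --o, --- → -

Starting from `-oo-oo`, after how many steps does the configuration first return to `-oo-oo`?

3

oo-oo-
o-oo-o
-oo-oo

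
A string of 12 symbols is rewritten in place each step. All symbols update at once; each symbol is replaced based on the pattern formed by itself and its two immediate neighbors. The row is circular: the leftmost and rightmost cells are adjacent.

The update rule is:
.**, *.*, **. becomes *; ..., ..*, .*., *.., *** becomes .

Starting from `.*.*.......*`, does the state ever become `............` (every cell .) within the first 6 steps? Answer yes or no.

yes

*.*.........
.*..........
............
all cells are . at step 3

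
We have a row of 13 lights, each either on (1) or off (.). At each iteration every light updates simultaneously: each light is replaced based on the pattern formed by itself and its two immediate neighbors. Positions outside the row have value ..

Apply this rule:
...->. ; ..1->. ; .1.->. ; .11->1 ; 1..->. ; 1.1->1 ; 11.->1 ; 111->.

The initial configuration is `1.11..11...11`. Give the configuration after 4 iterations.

......11...11

iteration 1: .111..11...11
iteration 2: .1.1..11...11
iteration 3: ..1...11...11
iteration 4: ......11...11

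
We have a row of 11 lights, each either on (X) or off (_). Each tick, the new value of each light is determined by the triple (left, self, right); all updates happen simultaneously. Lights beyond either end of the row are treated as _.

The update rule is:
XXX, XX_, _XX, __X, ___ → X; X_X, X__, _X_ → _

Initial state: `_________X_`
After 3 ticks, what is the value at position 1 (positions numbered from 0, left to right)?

XXXXXXXXX__
XXXXXXXXX_X
XXXXXXXXX__
position 1 holds X

X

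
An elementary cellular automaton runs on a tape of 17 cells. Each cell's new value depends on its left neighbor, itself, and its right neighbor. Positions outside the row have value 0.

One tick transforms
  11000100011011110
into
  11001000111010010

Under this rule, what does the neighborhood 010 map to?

At position 5 the neighborhood is 010; the next row has 0 there.

0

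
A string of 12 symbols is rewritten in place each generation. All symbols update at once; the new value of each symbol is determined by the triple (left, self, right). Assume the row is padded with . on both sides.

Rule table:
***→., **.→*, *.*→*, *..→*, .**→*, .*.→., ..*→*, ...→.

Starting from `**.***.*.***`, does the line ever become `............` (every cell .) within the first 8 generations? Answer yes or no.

no

generation 1: ****.**.**.*
generation 2: *..********.
generation 3: .***......**
generation 4: **.**....***
generation 5: ******..**.*
generation 6: *....******.
generation 7: .*..**....**
generation 8: *.*****..***
generation 8 is *.*****..***, still not uniform .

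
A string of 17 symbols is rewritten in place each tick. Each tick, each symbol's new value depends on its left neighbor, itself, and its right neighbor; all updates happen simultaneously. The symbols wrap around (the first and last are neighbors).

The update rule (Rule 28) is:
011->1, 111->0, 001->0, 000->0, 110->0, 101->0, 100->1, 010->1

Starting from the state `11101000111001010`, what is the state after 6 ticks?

10101010110101010

10001100100101010
11001010110101010
10101010100101010
10101010110101010
10101010100101010  (repeats tick 3; period 2)
tick 6: 10101010110101010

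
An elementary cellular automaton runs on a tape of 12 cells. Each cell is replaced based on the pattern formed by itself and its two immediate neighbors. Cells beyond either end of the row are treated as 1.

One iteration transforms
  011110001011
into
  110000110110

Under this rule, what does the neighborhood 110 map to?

0

At position 4 the neighborhood is 110; the next row has 0 there.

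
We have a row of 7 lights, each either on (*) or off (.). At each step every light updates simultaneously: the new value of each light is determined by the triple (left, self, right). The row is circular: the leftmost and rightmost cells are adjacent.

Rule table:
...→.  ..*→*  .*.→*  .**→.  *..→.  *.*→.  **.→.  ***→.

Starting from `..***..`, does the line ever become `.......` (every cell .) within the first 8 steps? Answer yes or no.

.*.....
**.....
......*
.....**
....*..
...**..
..*....
.**....
step 8 is .**...., still not uniform .

no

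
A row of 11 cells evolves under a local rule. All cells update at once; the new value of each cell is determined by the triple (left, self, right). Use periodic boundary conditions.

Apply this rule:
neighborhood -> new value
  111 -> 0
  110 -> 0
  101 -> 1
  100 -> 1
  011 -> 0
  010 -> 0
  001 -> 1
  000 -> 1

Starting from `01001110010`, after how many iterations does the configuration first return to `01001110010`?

iteration 1: 10110001101
iteration 2: 01001110010

2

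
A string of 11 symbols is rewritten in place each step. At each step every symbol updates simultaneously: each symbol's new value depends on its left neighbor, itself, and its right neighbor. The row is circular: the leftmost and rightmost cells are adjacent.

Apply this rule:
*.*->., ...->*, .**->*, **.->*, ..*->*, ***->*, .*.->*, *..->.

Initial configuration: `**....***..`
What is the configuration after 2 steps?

**.******.*

**.******.*
**.******.*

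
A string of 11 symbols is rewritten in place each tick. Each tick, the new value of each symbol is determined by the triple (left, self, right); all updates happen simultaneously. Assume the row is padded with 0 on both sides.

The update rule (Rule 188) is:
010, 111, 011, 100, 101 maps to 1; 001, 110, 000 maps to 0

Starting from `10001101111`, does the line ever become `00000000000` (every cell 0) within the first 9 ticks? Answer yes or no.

11001011110
10101111101
11111111011
11111110110
11111101101
11111011011
11110110110
11101101101
11011011011
tick 9 is 11011011011, still not uniform 0

no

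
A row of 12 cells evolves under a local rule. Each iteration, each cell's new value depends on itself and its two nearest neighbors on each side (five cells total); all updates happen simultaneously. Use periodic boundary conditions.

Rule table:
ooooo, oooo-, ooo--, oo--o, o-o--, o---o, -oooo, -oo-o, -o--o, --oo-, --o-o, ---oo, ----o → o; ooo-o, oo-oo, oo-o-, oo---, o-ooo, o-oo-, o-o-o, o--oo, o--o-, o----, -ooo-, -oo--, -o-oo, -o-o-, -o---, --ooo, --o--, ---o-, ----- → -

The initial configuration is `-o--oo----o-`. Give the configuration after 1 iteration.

--o-o---o--o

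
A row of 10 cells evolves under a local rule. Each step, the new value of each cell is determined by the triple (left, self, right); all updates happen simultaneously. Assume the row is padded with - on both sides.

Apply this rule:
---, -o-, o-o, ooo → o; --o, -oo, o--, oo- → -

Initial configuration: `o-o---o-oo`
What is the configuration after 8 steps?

step 1: ooo-o-oo--
step 2: -o-ooo---o
step 3: -oo-o--o-o
step 4: ---oo--ooo
step 5: oo------o-
step 6: ---oooo-o-
step 7: oo--oo-oo-
step 8: ------o---

------o---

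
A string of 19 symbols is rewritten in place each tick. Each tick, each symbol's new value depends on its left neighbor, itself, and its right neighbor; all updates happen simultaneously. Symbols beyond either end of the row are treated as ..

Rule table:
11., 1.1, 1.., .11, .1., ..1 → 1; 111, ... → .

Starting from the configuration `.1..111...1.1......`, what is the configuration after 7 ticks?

11111111111111..111

11111.11.11111.....
1...111111...11....
11.11....11.1111...
111111..11111..11..
1....1111...111111.
11..11..11.11....11
11111111111111..111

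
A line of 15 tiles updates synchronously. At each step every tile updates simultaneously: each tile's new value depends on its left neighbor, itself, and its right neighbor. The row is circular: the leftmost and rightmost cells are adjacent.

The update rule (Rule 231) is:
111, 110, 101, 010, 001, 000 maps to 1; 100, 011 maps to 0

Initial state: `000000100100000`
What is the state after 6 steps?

011111111111011

step 1: 111111101101111
step 2: 111111110110111
step 3: 111111111011011
step 4: 111111111101101
step 5: 111111111110110
step 6: 011111111111011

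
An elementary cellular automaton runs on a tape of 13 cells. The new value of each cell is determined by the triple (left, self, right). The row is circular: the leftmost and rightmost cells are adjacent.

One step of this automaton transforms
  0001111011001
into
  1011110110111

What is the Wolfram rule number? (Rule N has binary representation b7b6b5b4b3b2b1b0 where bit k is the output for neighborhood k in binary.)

position 4: 111 → 1  (bit 7 = 1)
position 6: 110 → 0  (bit 6 = 0)
position 7: 101 → 1  (bit 5 = 1)
position 0: 100 → 1  (bit 4 = 1)
position 3: 011 → 1  (bit 3 = 1)
position 12: 010 → 1  (bit 2 = 1)
position 2: 001 → 1  (bit 1 = 1)
position 1: 000 → 0  (bit 0 = 0)
bits b7..b0 = 10111110 = 190

190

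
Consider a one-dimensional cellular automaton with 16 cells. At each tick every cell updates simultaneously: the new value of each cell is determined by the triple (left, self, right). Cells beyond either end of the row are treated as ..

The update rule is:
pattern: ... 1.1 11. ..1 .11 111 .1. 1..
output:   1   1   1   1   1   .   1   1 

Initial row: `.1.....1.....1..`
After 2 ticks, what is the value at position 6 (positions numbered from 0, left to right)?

tick 1: 1111111111111111
tick 2: 1..............1
position 6 holds .

.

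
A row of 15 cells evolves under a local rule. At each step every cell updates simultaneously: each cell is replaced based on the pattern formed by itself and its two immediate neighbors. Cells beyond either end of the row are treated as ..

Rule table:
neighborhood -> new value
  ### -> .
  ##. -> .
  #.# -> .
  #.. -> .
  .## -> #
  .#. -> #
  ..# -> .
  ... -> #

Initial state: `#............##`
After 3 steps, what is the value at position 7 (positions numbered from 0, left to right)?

step 1: #.##########.#.
step 2: #.#..........#.
step 3: #.#.########.#.
position 7 holds #

#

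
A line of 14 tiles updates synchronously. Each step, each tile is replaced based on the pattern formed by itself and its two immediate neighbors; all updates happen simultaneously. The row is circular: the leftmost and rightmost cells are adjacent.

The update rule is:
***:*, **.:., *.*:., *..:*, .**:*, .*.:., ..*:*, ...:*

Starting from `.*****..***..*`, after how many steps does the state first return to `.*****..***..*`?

.****.****.**.
****..***..*.*
***.****.**..*
**..***..*.***
*.****.**..***
..***..*.*****
****.**..****.
***..*.*****..
**.**..****.**
*..*.*****..**
.**..****.****
.*.*****..***.
*..****.****.*
.*****..***..*

14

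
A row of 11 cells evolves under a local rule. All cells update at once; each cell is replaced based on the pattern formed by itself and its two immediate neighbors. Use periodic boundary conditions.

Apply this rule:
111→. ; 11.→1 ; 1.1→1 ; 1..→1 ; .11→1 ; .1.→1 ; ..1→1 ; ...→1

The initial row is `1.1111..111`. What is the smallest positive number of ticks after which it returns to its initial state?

111..1111..
1.1111..111

2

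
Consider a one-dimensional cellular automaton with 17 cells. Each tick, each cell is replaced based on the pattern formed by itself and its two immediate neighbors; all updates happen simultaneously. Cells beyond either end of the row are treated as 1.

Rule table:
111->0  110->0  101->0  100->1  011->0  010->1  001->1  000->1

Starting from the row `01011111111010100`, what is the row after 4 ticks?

01000000000010111
01111111111110000
00000000000001111
11111111111110000

11111111111110000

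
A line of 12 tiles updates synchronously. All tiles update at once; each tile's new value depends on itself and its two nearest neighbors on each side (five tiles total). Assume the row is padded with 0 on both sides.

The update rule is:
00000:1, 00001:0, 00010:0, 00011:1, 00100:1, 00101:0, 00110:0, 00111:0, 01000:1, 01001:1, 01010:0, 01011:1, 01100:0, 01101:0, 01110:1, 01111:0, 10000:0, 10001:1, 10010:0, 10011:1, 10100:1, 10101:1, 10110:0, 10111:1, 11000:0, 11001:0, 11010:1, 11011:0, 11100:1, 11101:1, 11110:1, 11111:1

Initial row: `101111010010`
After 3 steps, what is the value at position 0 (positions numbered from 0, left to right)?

1

step 1: 011011111011
step 2: 100010111000
step 3: 111001111001
position 0 holds 1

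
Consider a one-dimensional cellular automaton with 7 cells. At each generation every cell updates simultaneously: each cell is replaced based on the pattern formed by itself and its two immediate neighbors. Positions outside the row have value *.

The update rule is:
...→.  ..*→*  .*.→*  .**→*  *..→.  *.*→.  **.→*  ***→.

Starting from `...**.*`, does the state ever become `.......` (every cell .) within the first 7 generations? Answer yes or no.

..***.*
.**.*.*
.**.*.*  (fixed point — unchanged through generation 7)
generation 7 is .**.*.*, still not uniform .

no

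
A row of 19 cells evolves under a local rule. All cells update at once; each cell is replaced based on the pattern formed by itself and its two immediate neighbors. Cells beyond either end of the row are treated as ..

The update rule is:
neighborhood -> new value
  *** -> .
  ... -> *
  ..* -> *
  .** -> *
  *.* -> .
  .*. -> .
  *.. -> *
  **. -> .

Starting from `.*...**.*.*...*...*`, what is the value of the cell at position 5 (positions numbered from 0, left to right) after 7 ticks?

tick 1: *.****.....***.***.
tick 2: ..*...******...*..*
tick 3: **.****.....***.**.
tick 4: *..*...******...*.*
tick 5: .**.****.....***...
tick 6: **..*...******..***
tick 7: *.**.****.....***..
position 5 holds *

*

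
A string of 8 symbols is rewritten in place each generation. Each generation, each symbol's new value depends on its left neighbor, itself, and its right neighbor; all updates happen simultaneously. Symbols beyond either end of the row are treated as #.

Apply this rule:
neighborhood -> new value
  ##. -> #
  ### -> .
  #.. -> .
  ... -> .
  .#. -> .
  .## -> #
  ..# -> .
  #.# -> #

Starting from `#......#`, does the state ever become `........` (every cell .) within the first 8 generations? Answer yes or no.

no

#......#  (fixed point — unchanged through generation 8)
generation 8 is #......#, still not uniform .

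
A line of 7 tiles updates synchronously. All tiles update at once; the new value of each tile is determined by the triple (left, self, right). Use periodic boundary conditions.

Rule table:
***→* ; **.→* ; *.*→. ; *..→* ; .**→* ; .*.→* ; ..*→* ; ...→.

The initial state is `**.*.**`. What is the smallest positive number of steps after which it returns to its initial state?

1

step 1: **.*.**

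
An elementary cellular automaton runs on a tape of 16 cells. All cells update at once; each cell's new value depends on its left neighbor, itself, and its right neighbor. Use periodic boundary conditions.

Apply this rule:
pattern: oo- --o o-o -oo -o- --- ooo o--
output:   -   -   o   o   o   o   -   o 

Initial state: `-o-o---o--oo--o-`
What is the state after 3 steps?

o-ooo-o-oo-----o

-ooooo-oo-o-o-oo
oo----oo-oooooo-
o-ooo-o-oo-----o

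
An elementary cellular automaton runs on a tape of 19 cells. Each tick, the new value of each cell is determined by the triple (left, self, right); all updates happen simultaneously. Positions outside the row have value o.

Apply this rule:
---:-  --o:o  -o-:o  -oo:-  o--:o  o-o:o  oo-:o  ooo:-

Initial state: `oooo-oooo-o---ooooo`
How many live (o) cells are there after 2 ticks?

10

---oo---oooo-o-----
o-o-oo-o---oooo---o
count of o: 10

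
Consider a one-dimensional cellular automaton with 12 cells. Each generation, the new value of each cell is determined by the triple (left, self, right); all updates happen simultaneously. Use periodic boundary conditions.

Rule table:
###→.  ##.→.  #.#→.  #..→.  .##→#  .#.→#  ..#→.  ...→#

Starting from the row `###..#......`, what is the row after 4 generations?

#.#..#.#.#..

#....#.####.
#.##.#.#....
#.#..#.#.##.
#.#..#.#.#..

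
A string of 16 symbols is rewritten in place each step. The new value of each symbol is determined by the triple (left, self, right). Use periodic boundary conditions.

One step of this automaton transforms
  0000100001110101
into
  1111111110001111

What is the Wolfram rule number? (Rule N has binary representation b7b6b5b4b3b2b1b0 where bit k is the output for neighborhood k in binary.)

position 10: 111 → 0  (bit 7 = 0)
position 11: 110 → 0  (bit 6 = 0)
position 12: 101 → 1  (bit 5 = 1)
position 0: 100 → 1  (bit 4 = 1)
position 9: 011 → 0  (bit 3 = 0)
position 4: 010 → 1  (bit 2 = 1)
position 3: 001 → 1  (bit 1 = 1)
position 1: 000 → 1  (bit 0 = 1)
bits b7..b0 = 00110111 = 55

55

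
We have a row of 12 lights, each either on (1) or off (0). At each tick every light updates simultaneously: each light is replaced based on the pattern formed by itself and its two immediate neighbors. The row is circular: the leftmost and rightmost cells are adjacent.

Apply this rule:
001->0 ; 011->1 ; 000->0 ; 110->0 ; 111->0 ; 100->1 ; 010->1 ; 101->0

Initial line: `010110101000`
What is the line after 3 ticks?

tick 1: 010100101100
tick 2: 010110101010
tick 3: 010100101011

010100101011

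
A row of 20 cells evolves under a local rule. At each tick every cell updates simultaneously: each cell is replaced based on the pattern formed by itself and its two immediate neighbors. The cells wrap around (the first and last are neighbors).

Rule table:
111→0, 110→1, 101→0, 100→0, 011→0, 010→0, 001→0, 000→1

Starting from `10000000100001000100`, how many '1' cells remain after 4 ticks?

tick 1: 00111110001100010000
tick 2: 10000010100101000111
tick 3: 10111000000000010000
tick 4: 00001011111111000110
count of 1: 11

11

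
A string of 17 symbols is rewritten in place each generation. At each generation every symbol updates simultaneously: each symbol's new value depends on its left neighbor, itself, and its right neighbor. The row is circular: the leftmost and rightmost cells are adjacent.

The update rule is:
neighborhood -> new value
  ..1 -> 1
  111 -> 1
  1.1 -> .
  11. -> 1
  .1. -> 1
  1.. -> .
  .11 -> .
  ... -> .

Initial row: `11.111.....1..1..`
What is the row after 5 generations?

.1.1.1.1.1.1.11.1

generation 1: .1..11....11.11.1
generation 2: .1.1.1...1.1..1.1
generation 3: .1.1.1..11.1.11.1
generation 4: .1.1.1.1.1.1..1.1
generation 5: .1.1.1.1.1.1.11.1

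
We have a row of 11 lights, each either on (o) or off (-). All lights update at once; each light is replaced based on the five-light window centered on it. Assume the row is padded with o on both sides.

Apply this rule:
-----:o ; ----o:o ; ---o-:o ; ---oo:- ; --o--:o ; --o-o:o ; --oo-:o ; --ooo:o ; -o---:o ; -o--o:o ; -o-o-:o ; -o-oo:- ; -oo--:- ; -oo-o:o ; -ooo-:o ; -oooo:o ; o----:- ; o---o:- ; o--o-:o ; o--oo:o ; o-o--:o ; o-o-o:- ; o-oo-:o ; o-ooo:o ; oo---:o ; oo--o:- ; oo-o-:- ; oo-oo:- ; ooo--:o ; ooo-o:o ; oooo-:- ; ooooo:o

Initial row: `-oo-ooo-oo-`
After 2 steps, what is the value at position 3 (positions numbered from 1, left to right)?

-oo-ooo-oo-  (fixed point — unchanged through step 2)
position 3 holds o

o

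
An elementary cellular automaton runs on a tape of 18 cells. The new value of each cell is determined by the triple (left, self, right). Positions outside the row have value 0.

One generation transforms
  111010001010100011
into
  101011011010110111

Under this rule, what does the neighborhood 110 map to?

At position 2 the neighborhood is 110; the next row has 1 there.

1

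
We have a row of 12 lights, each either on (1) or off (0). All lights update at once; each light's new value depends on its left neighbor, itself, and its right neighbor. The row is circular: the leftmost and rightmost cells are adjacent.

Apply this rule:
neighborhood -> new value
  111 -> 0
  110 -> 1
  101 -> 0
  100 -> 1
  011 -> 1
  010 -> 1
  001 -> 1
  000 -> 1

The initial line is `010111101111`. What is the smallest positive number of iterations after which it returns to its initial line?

010100101001
010111101111

2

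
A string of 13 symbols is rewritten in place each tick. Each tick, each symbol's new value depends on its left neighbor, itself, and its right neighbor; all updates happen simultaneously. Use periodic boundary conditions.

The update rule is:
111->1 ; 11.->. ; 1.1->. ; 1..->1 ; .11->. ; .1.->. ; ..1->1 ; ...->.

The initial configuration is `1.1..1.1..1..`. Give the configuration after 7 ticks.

.1.11.1......

...11...11.11
1.1..1.1.....
...11...1...1
1.1..1.1.1.1.
...11........
..1..1.......
.1.11.1......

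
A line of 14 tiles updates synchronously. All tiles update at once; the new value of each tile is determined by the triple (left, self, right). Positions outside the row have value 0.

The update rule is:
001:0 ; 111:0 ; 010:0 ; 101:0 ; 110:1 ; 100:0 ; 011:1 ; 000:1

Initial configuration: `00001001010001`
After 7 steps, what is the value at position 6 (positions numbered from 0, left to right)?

1

step 1: 11100000000100
step 2: 10101111110001
step 3: 00001000010100
step 4: 11100011000001
step 5: 10101011011100
step 6: 00000011010101
step 7: 11111011000000
position 6 holds 1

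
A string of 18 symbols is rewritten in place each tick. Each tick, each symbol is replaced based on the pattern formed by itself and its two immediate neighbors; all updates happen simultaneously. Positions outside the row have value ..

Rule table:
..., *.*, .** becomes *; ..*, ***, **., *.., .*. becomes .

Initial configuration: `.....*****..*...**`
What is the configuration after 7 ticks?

****.*........*.*.
*...*..******..*..
..*....*.........*
*...**...*******..
..*.*..*.*.......*
*..*....*..*****..
.....**....*.....*

.....**....*.....*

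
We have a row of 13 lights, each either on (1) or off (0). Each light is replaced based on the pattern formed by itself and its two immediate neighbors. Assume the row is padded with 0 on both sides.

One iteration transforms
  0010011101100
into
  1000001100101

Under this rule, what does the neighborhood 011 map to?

0

At position 5 the neighborhood is 011; the next row has 0 there.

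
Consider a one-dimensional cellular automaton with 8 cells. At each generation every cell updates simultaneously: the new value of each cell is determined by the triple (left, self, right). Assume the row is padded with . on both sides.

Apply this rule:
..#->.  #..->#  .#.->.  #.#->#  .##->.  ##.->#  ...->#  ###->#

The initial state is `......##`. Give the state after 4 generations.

#####..#
.#####..
..######
#..#####

#..#####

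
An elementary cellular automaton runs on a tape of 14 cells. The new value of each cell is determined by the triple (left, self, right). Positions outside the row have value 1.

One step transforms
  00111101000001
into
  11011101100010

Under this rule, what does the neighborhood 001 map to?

1

At position 1 the neighborhood is 001; the next row has 1 there.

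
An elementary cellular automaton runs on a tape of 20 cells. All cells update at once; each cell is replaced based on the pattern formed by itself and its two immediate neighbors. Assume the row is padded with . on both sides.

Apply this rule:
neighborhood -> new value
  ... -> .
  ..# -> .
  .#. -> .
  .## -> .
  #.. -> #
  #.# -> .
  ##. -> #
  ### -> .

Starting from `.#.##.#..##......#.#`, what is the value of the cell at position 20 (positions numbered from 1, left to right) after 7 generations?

.

....#..#..##........
.....#..#..##.......
......#..#..##......
.......#..#..##.....
........#..#..##....
.........#..#..##...
..........#..#..##..
position 20 holds .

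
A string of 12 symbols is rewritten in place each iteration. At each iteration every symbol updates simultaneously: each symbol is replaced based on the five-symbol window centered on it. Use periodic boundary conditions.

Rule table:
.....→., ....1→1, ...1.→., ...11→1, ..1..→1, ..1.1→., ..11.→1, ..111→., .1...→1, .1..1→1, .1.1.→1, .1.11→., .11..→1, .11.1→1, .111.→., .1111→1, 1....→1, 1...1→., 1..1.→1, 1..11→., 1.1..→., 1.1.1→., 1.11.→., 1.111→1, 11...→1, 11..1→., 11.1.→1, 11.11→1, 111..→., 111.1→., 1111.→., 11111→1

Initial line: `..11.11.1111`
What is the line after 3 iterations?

..111.1111..
11...111..11
..1.1......1

..1.1......1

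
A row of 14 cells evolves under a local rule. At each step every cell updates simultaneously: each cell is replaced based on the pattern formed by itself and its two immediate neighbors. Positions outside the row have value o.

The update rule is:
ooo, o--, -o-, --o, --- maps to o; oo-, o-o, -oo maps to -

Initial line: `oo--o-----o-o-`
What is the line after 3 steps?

ooo-ooooo-ooo-

step 1: o-ooooooooo-o-
step 2: ---ooooooo--o-
step 3: ooo-ooooo-ooo-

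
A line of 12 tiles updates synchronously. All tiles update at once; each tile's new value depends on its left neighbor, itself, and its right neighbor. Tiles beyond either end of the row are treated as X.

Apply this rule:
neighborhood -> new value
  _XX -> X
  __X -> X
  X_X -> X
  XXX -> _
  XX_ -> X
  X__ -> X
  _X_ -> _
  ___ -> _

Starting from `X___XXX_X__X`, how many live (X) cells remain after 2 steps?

9

XX_XX_XX_XXX
_XXXXXXXXX__
count of X: 9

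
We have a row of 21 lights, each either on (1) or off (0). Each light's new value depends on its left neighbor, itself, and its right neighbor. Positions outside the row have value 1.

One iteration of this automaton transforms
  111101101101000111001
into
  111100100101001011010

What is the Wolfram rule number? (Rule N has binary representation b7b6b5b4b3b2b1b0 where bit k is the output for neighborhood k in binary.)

position 0: 111 → 1  (bit 7 = 1)
position 3: 110 → 1  (bit 6 = 1)
position 4: 101 → 0  (bit 5 = 0)
position 12: 100 → 0  (bit 4 = 0)
position 5: 011 → 0  (bit 3 = 0)
position 11: 010 → 1  (bit 2 = 1)
position 14: 001 → 1  (bit 1 = 1)
position 13: 000 → 0  (bit 0 = 0)
bits b7..b0 = 11000110 = 198

198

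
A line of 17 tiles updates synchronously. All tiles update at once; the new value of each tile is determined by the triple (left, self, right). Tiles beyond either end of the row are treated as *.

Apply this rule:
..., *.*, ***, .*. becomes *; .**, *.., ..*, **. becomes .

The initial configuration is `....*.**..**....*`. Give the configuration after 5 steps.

***.*..*.*.**.**.

.**.**.......**..
*..*...*****.....
...*.*..***..***.
.*.***...*....*.*
***.*..*.*.**.**.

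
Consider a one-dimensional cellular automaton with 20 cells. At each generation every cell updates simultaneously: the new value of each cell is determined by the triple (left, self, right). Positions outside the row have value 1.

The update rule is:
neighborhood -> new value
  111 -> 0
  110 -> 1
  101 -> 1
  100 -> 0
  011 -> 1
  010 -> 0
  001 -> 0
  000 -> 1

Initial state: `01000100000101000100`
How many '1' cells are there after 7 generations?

generation 1: 10010001110010010000
generation 2: 10000101010000000110
generation 3: 10110010100111110111
generation 4: 11110001000100011100
generation 5: 00010100010001010100
generation 6: 01001001000100101000
generation 7: 10000000010000010010
count of 1: 4

4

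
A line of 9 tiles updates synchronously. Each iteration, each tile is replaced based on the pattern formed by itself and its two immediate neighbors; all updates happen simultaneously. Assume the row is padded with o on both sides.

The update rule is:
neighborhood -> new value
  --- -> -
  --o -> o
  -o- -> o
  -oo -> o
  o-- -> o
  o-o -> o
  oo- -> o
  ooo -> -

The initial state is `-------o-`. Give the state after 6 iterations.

o--oooooo

iteration 1: o-----ooo
iteration 2: oo---oo--
iteration 3: -oo-ooooo
iteration 4: ooooo----
iteration 5: ----oo--o
iteration 6: o--oooooo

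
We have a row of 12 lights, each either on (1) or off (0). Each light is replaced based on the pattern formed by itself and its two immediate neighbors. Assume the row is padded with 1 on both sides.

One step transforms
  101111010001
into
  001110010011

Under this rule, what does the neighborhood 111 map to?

1

At position 3 the neighborhood is 111; the next row has 1 there.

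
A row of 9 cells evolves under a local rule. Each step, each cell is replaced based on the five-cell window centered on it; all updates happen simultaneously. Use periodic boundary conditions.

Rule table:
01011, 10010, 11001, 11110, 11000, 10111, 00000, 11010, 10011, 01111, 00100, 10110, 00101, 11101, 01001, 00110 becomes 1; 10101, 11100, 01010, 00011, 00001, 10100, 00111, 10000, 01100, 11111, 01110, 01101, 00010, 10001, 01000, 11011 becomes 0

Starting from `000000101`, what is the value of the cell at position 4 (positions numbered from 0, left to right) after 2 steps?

1

001100100
001011100
position 4 holds 1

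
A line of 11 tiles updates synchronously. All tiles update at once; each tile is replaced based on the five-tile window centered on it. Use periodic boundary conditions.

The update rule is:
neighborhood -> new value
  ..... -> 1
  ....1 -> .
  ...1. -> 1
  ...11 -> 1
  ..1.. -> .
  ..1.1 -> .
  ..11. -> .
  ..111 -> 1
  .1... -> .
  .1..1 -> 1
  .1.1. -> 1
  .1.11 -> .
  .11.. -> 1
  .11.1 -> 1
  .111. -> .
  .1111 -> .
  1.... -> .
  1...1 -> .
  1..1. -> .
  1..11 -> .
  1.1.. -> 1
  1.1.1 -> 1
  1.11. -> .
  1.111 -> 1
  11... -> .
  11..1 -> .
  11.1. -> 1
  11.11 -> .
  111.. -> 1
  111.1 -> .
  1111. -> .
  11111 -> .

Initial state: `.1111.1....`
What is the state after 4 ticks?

1111..1...1

tick 1: 11...11..1.
tick 2: .1..1.1....
tick 3: 1.1..11..1.
tick 4: 1111..1...1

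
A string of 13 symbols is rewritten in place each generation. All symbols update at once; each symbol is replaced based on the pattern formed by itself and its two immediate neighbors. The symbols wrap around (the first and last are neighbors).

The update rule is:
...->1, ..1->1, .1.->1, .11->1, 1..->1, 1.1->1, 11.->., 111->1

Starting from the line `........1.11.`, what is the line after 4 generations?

11111111.1111

11111111111.1
1111111111.11
111111111.111
11111111.1111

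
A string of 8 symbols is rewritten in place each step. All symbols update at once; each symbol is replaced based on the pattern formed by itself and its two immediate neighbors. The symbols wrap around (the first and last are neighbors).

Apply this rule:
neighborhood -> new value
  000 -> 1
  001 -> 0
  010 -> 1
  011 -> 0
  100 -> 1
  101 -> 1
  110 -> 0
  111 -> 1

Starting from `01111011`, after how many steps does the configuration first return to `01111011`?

8

10110100
11001110
00100101
10110111
01001011
11101100
01010010
01111011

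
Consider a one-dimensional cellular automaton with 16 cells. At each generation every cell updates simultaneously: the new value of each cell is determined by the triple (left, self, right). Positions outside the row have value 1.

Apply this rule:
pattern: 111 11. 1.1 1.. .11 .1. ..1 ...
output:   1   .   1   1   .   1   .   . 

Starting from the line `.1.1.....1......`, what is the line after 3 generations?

11111....11.....
1111.1.....1....
111.111....11...

111.111....11...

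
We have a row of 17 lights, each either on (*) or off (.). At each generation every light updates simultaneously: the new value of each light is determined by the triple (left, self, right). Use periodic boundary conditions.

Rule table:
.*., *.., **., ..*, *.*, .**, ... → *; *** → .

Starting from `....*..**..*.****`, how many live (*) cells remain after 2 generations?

4

**************..*
.............****
count of *: 4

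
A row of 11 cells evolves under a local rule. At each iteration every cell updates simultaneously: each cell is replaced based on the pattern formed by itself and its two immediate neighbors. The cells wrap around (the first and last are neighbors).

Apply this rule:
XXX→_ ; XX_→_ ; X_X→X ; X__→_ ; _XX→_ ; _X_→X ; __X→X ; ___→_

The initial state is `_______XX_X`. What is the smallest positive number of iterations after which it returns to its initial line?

22

iteration 1: ______X__XX
iteration 2: _____XX_X__
iteration 3: ____X__XX__
iteration 4: ___XX_X____
iteration 5: __X__XX____
iteration 6: _XX_X______
iteration 7: X__XX______
iteration 8: X_X_______X
iteration 9: _XX______X_
iteration 10: X_______XX_
iteration 11: X______X__X
iteration 12: ______XX_X_
iteration 13: _____X__XX_
iteration 14: ____XX_X___
iteration 15: ___X__XX___
iteration 16: __XX_X_____
iteration 17: _X__XX_____
iteration 18: XX_X_______
iteration 19: __XX______X
iteration 20: _X_______XX
iteration 21: XX______X__
iteration 22: _______XX_X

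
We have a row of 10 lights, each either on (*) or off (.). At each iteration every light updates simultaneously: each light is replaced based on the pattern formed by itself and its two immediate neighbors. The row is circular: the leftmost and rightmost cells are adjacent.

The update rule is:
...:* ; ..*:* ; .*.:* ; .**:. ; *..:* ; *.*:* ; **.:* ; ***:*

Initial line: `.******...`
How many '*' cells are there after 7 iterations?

iteration 1: *.********
iteration 2: **.*******
iteration 3: ***.******
iteration 4: ****.*****
iteration 5: *****.****
iteration 6: ******.***
iteration 7: *******.**
count of *: 9

9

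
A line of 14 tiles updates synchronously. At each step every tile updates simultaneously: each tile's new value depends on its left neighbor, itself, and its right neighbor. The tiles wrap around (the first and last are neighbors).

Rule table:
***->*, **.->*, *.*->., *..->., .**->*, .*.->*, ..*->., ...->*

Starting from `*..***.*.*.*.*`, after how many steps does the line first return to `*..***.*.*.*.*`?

step 1: *..***.*.*.*.*

1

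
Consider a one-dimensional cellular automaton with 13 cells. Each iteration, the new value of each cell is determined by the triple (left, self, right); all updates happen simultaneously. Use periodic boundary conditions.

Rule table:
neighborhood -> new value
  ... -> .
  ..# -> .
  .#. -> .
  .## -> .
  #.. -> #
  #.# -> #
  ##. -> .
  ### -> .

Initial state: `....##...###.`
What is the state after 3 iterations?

......#.....#
#......#.....
.#......#....

.#......#....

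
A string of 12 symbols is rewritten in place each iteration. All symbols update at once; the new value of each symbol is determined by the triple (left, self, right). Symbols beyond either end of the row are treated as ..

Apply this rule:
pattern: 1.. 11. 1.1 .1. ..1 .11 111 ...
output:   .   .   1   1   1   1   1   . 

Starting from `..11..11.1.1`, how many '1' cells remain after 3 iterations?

iteration 1: .11..11.1111
iteration 2: 11..11.1111.
iteration 3: 1..11.1111..
count of 1: 7

7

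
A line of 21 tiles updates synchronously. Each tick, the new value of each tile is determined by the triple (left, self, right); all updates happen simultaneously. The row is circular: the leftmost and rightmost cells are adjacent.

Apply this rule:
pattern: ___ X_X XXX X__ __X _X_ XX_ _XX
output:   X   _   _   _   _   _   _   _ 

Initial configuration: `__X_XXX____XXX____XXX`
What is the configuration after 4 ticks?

XXXXXXX____XXX____XXX

tick 1: ________XX_____XX____
tick 2: XXXXXXX____XXX____XXX
tick 3: ________XX_____XX____  (repeats tick 1; period 2)
tick 4: XXXXXXX____XXX____XXX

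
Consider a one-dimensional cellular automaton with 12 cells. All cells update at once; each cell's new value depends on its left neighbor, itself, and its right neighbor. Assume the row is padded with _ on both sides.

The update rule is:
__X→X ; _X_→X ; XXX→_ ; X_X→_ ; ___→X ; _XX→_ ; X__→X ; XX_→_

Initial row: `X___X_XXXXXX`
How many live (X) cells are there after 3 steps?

XXXXX_______
_____XXXXXXX
XXXXX_______
count of X: 5

5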